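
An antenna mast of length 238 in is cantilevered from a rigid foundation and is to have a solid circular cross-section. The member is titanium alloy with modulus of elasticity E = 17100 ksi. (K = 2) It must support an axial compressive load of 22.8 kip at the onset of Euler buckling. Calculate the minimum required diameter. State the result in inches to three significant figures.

L_e = K·L = 2 × 238 = 476.0 in
Required I = P_cr·L_e²/(π²E) = 2.280×10^4 × 476.0² / (π² × 1.71×10^7) = 30.61 in⁴
Solid circle: I = πd⁴/64  ⇒  d = (64I/π)^(1/4) = (64×30.61/π)^(1/4) = 5.00 in

d ≈ 5.00 in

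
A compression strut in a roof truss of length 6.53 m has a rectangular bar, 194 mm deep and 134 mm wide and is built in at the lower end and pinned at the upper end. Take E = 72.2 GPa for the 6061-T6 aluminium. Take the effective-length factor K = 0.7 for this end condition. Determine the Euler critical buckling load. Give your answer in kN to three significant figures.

P_cr ≈ 1330 kN

Buckling occurs about the weak axis: I_min = h·b³/12 with b = 134 mm (the shorter side).
I_min = 194×134³/12 = 3.890×10^7 mm⁴
I = 3.890×10^7 mm⁴ = 3.890×10^-5 m⁴
Effective length L_e = K·L = 0.7 × 6.53 = 4.571 m
P_cr = π²EI / L_e² = π² × 72.2×10⁹ × 3.890×10^-5 / 4.571² = 1.327×10^6 N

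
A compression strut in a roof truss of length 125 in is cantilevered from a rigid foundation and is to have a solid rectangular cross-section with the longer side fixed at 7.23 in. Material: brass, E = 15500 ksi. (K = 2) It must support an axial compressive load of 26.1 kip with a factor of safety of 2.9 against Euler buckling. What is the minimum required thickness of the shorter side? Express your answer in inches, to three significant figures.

Required P_cr = n·P = 2.9 × 26.1 = 75.69 kip
L_e = K·L = 2 × 125 = 250.0 in
Required I = P_cr·L_e²/(π²E) = 7.569×10^4 × 250.0² / (π² × 1.55×10^7) = 30.92 in⁴
Rectangle, weak axis: I_min = h·b³/12 with h = 7.23 in fixed  ⇒  b = (12I/h)^(1/3) = 3.72 in

b ≈ 3.72 in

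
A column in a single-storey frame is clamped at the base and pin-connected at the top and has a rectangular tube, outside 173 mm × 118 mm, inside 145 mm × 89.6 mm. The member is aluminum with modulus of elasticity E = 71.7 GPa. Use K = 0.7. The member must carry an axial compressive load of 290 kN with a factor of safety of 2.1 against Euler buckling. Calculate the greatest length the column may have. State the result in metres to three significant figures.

Weak-axis I_min = (h_o·b_o³ − h_i·b_i³)/12 with b_o = 118, b_i = 89.60 mm (shorter outer/inner sides).
I_min = (173×118³ − 145.0×89.60³)/12 = 1.500×10^7 mm⁴
I = 1.500×10^-5 m⁴
Required critical load P_cr = n·P = 2.1 × 290 = 609.0 kN = 6.090×10^5 N
From P_cr = π²EI/(K·L)²:  L = (1/K)·√(π²EI/P_cr) = (1/0.7)·√(π²×7.17×10^10×1.500×10^-5/6.090×10^5)
L = 5.96 m

L_max ≈ 5.96 m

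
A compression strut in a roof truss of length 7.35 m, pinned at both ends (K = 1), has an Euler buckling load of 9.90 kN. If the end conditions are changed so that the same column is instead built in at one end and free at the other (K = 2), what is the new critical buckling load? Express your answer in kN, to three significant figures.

P_cr ≈ 2.48 kN

P_cr ∝ 1/K², so P_cr,new = P_cr,old × (K_old/K_new)² = 9.90 × (1/2)²
= 9.90 × 0.2500 = 2.48 kN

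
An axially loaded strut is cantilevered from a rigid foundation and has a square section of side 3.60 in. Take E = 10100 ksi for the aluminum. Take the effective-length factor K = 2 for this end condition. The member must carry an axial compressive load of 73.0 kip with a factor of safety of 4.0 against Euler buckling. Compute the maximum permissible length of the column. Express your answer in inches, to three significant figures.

I = a⁴/12 = 3.60⁴/12 = 14.00 in⁴
Required critical load P_cr = n·P = 4.0 × 73.0 = 292.0 kip = 2.920×10^5 lb
From P_cr = π²EI/(K·L)²:  L = (1/K)·√(π²EI/P_cr) = (1/2)·√(π²×1.01×10^7×14.00/2.920×10^5)
L = 34.6 in

L_max ≈ 34.6 in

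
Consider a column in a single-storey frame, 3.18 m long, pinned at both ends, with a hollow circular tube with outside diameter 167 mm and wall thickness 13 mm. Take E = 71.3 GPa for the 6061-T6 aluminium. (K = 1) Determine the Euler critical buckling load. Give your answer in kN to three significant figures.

Inner diameter d_i = 167 − 2×13 = 141.0 mm
I = π(d_o⁴ − d_i⁴)/64 = π(167⁴ − 141.0⁴)/64 = 1.878×10^7 mm⁴
I = 1.878×10^7 mm⁴ = 1.878×10^-5 m⁴
Effective length L_e = K·L = 1 × 3.18 = 3.180 m
P_cr = π²EI / L_e² = π² × 71.3×10⁹ × 1.878×10^-5 / 3.180² = 1.307×10^6 N

P_cr ≈ 1310 kN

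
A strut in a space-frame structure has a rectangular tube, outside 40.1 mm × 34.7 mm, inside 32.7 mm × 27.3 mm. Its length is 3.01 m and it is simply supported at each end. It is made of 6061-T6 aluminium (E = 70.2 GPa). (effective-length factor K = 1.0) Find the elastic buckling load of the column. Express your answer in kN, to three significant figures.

Weak-axis I_min = (h_o·b_o³ − h_i·b_i³)/12 with b_o = 34.7, b_i = 27.30 mm (shorter outer/inner sides).
I_min = (40.1×34.7³ − 32.70×27.30³)/12 = 8.418×10^4 mm⁴
I = 8.418×10^4 mm⁴ = 8.418×10^-8 m⁴
Effective length L_e = K·L = 1 × 3.01 = 3.010 m
P_cr = π²EI / L_e² = π² × 70.2×10⁹ × 8.418×10^-8 / 3.010² = 6.437×10^3 N

P_cr ≈ 6.44 kN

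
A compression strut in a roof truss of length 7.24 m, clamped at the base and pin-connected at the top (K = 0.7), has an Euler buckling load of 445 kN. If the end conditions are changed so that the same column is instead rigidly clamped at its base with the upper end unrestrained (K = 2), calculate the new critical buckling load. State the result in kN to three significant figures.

P_cr ≈ 54.5 kN

P_cr ∝ 1/K², so P_cr,new = P_cr,old × (K_old/K_new)² = 445 × (0.7/2)²
= 445 × 0.1225 = 54.5 kN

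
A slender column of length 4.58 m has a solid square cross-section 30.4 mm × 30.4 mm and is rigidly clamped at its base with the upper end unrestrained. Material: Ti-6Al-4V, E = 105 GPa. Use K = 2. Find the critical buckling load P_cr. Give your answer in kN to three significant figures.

P_cr ≈ 0.879 kN

I = a⁴/12 = 30.4⁴/12 = 7.117×10^4 mm⁴
I = 7.117×10^4 mm⁴ = 7.117×10^-8 m⁴
Effective length L_e = K·L = 2 × 4.58 = 9.160 m
P_cr = π²EI / L_e² = π² × 105×10⁹ × 7.117×10^-8 / 9.160² = 879.0 N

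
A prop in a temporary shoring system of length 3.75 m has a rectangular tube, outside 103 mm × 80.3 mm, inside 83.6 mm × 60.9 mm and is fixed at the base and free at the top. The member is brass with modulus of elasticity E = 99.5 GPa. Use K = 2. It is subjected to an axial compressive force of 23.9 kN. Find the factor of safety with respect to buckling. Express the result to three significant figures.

Weak-axis I_min = (h_o·b_o³ − h_i·b_i³)/12 with b_o = 80.3, b_i = 60.90 mm (shorter outer/inner sides).
I_min = (103×80.3³ − 83.60×60.90³)/12 = 2.871×10^6 mm⁴
I = 2.871×10^6 mm⁴ = 2.871×10^-6 m⁴
Effective length L_e = K·L = 2 × 3.75 = 7.500 m
P_cr = π²EI / L_e² = π² × 99.5×10⁹ × 2.871×10^-6 / 7.500² = 5.012×10^4 N
Factor of safety n = P_cr / P = 50.118 / 23.9 = 2.10

n ≈ 2.10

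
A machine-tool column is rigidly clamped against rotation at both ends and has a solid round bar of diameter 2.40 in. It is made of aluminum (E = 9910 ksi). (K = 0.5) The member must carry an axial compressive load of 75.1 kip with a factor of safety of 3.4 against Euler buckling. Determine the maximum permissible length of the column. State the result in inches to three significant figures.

L_max ≈ 50.0 in

I = πd⁴/64 = π×2.40⁴/64 = 1.629 in⁴
Required critical load P_cr = n·P = 3.4 × 75.1 = 255.3 kip = 2.553×10^5 lb
From P_cr = π²EI/(K·L)²:  L = (1/K)·√(π²EI/P_cr) = (1/0.5)·√(π²×9.91×10^6×1.629/2.553×10^5)
L = 50.0 in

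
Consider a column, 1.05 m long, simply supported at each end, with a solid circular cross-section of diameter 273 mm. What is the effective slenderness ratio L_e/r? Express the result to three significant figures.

λ ≈ 15.4

I = πd⁴/64 = π×273⁴/64 = 2.727×10^8 mm⁴
A = 5.853×10^4 mm²;  r_min = √(I/A) = √(2.727×10^8/5.853×10^4) = 68.25 mm
L_e = K·L = 1 × 1.05 m = 1.050 m = 1050.0 mm
λ = L_e / r_min = 1050.0 / 68.25 = 15.4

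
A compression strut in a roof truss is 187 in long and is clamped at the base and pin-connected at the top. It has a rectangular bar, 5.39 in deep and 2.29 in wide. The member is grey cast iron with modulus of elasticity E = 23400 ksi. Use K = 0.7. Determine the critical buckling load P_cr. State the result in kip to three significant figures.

Buckling occurs about the weak axis: I_min = h·b³/12 with b = 2.29 in (the shorter side).
I_min = 5.39×2.29³/12 = 5.394 in⁴
Effective length L_e = K·L = 0.7 × 187 = 130.9 in
P_cr = π²EI / L_e² = π² × 23400×10³ × 5.394 / 130.9² = 7.270×10^4 lb

P_cr ≈ 72.7 kip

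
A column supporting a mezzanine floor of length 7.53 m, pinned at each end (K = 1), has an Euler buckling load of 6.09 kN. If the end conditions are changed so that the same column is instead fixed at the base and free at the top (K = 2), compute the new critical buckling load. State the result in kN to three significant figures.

P_cr ∝ 1/K², so P_cr,new = P_cr,old × (K_old/K_new)² = 6.09 × (1/2)²
= 6.09 × 0.2500 = 1.52 kN

P_cr ≈ 1.52 kN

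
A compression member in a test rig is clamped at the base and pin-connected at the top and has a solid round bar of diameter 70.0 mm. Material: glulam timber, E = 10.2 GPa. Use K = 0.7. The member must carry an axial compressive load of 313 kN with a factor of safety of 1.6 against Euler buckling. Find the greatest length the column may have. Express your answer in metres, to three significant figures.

I = πd⁴/64 = π×70.0⁴/64 = 1.179×10^6 mm⁴
I = 1.179×10^-6 m⁴
Required critical load P_cr = n·P = 1.6 × 313 = 500.8 kN = 5.008×10^5 N
From P_cr = π²EI/(K·L)²:  L = (1/K)·√(π²EI/P_cr) = (1/0.7)·√(π²×1.02×10^10×1.179×10^-6/5.008×10^5)
L = 0.695 m

L_max ≈ 0.695 m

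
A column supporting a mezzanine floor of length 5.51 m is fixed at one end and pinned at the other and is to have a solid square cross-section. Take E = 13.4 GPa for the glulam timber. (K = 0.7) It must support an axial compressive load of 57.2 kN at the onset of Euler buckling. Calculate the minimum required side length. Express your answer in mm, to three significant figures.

a ≈ 93.7 mm

L_e = K·L = 0.7 × 5.51 = 3.857 m
Required I = P_cr·L_e²/(π²E) = 5.720×10^4 × 3.857² / (π² × 1.34×10^10) = 6.434×10^-6 m⁴
I_req = 6.434×10^6 mm⁴
Solid square: I = a⁴/12  ⇒  a = (12I)^(1/4) = (12×6.434×10^6)^(1/4) = 93.7 mm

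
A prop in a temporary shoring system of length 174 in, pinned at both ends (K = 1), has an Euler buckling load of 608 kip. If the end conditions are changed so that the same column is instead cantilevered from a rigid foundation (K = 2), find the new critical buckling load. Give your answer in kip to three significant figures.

P_cr ∝ 1/K², so P_cr,new = P_cr,old × (K_old/K_new)² = 608 × (1/2)²
= 608 × 0.2500 = 152 kip

P_cr ≈ 152 kip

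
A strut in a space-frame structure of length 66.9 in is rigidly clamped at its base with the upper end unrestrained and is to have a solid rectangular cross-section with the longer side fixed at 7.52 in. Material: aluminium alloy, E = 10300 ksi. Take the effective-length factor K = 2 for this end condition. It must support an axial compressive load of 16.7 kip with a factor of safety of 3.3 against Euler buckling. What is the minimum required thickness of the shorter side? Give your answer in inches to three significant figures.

Required P_cr = n·P = 3.3 × 16.7 = 55.11 kip
L_e = K·L = 2 × 66.9 = 133.8 in
Required I = P_cr·L_e²/(π²E) = 5.511×10^4 × 133.8² / (π² × 1.03×10^7) = 9.705 in⁴
Rectangle, weak axis: I_min = h·b³/12 with h = 7.52 in fixed  ⇒  b = (12I/h)^(1/3) = 2.49 in

b ≈ 2.49 in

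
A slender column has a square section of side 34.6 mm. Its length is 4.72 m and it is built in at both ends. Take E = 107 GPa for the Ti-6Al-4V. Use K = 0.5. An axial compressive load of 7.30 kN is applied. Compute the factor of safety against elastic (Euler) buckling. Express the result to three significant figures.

n ≈ 3.10

I = a⁴/12 = 34.6⁴/12 = 1.194×10^5 mm⁴
I = 1.194×10^5 mm⁴ = 1.194×10^-7 m⁴
Effective length L_e = K·L = 0.5 × 4.72 = 2.360 m
P_cr = π²EI / L_e² = π² × 107×10⁹ × 1.194×10^-7 / 2.360² = 2.265×10^4 N
Factor of safety n = P_cr / P = 22.646 / 7.30 = 3.10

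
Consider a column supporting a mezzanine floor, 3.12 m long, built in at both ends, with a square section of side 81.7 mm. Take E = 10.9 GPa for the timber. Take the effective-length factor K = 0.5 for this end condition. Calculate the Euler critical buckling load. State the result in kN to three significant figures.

I = a⁴/12 = 81.7⁴/12 = 3.713×10^6 mm⁴
I = 3.713×10^6 mm⁴ = 3.713×10^-6 m⁴
Effective length L_e = K·L = 0.5 × 3.12 = 1.560 m
P_cr = π²EI / L_e² = π² × 10.9×10⁹ × 3.713×10^-6 / 1.560² = 1.641×10^5 N

P_cr ≈ 164 kN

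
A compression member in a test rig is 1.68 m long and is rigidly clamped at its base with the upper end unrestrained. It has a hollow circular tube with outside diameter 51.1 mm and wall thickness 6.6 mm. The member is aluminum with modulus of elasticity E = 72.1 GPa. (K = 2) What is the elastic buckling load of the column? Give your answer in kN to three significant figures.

Inner diameter d_i = 51.1 − 2×6.6 = 37.90 mm
I = π(d_o⁴ − d_i⁴)/64 = π(51.1⁴ − 37.90⁴)/64 = 2.334×10^5 mm⁴
I = 2.334×10^5 mm⁴ = 2.334×10^-7 m⁴
Effective length L_e = K·L = 2 × 1.68 = 3.360 m
P_cr = π²EI / L_e² = π² × 72.1×10⁹ × 2.334×10^-7 / 3.360² = 1.471×10^4 N

P_cr ≈ 14.7 kN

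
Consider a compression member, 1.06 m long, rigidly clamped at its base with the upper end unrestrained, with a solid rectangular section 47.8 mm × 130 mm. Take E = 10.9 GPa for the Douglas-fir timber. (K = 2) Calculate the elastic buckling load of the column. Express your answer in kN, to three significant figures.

P_cr ≈ 28.3 kN

Buckling occurs about the weak axis: I_min = h·b³/12 with b = 47.8 mm (the shorter side).
I_min = 130×47.8³/12 = 1.183×10^6 mm⁴
I = 1.183×10^6 mm⁴ = 1.183×10^-6 m⁴
Effective length L_e = K·L = 2 × 1.06 = 2.120 m
P_cr = π²EI / L_e² = π² × 10.9×10⁹ × 1.183×10^-6 / 2.120² = 2.832×10^4 N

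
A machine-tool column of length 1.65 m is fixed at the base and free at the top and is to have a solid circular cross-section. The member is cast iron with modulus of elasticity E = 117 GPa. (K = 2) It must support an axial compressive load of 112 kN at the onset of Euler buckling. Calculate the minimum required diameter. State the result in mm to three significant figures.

L_e = K·L = 2 × 1.65 = 3.300 m
Required I = P_cr·L_e²/(π²E) = 1.120×10^5 × 3.300² / (π² × 1.17×10^11) = 1.056×10^-6 m⁴
I_req = 1.056×10^6 mm⁴
Solid circle: I = πd⁴/64  ⇒  d = (64I/π)^(1/4) = (64×1.056×10^6/π)^(1/4) = 68.1 mm

d ≈ 68.1 mm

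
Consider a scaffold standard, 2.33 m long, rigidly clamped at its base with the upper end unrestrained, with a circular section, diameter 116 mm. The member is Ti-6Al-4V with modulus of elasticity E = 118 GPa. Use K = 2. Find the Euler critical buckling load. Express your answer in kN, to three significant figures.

I = πd⁴/64 = π×116⁴/64 = 8.888×10^6 mm⁴
I = 8.888×10^6 mm⁴ = 8.888×10^-6 m⁴
Effective length L_e = K·L = 2 × 2.33 = 4.660 m
P_cr = π²EI / L_e² = π² × 118×10⁹ × 8.888×10^-6 / 4.660² = 4.767×10^5 N

P_cr ≈ 477 kN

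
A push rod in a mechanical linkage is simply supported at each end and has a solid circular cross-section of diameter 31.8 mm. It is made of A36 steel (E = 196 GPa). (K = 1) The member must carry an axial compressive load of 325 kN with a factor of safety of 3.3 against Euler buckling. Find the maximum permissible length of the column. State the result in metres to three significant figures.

L_max ≈ 0.301 m

I = πd⁴/64 = π×31.8⁴/64 = 5.020×10^4 mm⁴
I = 5.020×10^-8 m⁴
Required critical load P_cr = n·P = 3.3 × 325 = 1072 kN = 1.073×10^6 N
From P_cr = π²EI/(K·L)²:  L = (1/K)·√(π²EI/P_cr) = (1/1)·√(π²×1.96×10^11×5.020×10^-8/1.073×10^6)
L = 0.301 m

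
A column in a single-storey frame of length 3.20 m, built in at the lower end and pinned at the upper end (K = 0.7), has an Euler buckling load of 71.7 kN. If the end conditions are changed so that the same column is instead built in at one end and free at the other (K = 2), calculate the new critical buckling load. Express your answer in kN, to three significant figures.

P_cr ∝ 1/K², so P_cr,new = P_cr,old × (K_old/K_new)² = 71.7 × (0.7/2)²
= 71.7 × 0.1225 = 8.78 kN

P_cr ≈ 8.78 kN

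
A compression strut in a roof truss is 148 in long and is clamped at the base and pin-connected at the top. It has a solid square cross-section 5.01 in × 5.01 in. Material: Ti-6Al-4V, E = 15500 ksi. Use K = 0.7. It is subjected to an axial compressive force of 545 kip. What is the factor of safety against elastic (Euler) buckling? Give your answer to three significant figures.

n ≈ 1.37

I = a⁴/12 = 5.01⁴/12 = 52.50 in⁴
Effective length L_e = K·L = 0.7 × 148 = 103.6 in
P_cr = π²EI / L_e² = π² × 15500×10³ × 52.50 / 103.6² = 7.483×10^5 lb
Factor of safety n = P_cr / P = 748.31 / 545 = 1.37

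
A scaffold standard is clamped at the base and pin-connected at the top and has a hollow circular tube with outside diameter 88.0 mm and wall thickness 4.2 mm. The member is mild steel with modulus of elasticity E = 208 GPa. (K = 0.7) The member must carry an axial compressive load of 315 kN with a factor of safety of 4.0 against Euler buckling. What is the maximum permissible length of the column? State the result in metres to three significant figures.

L_max ≈ 1.80 m

Inner diameter d_i = 88.0 − 2×4.2 = 79.60 mm
I = π(d_o⁴ − d_i⁴)/64 = π(88.0⁴ − 79.60⁴)/64 = 9.730×10^5 mm⁴
I = 9.730×10^-7 m⁴
Required critical load P_cr = n·P = 4.0 × 315 = 1260 kN = 1.260×10^6 N
From P_cr = π²EI/(K·L)²:  L = (1/K)·√(π²EI/P_cr) = (1/0.7)·√(π²×2.08×10^11×9.730×10^-7/1.260×10^6)
L = 1.80 m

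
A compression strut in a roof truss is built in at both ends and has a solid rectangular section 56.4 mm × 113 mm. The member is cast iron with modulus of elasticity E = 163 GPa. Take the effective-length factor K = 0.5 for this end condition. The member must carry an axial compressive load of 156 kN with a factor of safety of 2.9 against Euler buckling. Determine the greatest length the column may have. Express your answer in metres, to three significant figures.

L_max ≈ 4.90 m

Buckling occurs about the weak axis: I_min = h·b³/12 with b = 56.4 mm (the shorter side).
I_min = 113×56.4³/12 = 1.689×10^6 mm⁴
I = 1.689×10^-6 m⁴
Required critical load P_cr = n·P = 2.9 × 156 = 452.4 kN = 4.524×10^5 N
From P_cr = π²EI/(K·L)²:  L = (1/K)·√(π²EI/P_cr) = (1/0.5)·√(π²×1.63×10^11×1.689×10^-6/4.524×10^5)
L = 4.90 m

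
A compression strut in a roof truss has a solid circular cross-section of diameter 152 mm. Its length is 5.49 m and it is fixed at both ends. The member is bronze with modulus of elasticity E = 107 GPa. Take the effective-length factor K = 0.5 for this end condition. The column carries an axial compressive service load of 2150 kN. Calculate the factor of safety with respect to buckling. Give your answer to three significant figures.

I = πd⁴/64 = π×152⁴/64 = 2.620×10^7 mm⁴
I = 2.620×10^7 mm⁴ = 2.620×10^-5 m⁴
Effective length L_e = K·L = 0.5 × 5.49 = 2.745 m
P_cr = π²EI / L_e² = π² × 107×10⁹ × 2.620×10^-5 / 2.745² = 3.672×10^6 N
Factor of safety n = P_cr / P = 3672.3 / 2150 = 1.71

n ≈ 1.71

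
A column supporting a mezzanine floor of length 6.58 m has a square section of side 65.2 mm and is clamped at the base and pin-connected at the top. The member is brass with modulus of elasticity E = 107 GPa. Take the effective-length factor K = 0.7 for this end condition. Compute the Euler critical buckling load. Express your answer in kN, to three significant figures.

I = a⁴/12 = 65.2⁴/12 = 1.506×10^6 mm⁴
I = 1.506×10^6 mm⁴ = 1.506×10^-6 m⁴
Effective length L_e = K·L = 0.7 × 6.58 = 4.606 m
P_cr = π²EI / L_e² = π² × 107×10⁹ × 1.506×10^-6 / 4.606² = 7.496×10^4 N

P_cr ≈ 75.0 kN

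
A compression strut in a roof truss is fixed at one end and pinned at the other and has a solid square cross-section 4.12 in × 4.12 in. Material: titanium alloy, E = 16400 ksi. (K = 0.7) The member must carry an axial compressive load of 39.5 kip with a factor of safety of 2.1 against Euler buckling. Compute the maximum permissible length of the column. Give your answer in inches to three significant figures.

L_max ≈ 309 in

I = a⁴/12 = 4.12⁴/12 = 24.01 in⁴
Required critical load P_cr = n·P = 2.1 × 39.5 = 82.95 kip = 8.295×10^4 lb
From P_cr = π²EI/(K·L)²:  L = (1/K)·√(π²EI/P_cr) = (1/0.7)·√(π²×1.64×10^7×24.01/8.295×10^4)
L = 309 in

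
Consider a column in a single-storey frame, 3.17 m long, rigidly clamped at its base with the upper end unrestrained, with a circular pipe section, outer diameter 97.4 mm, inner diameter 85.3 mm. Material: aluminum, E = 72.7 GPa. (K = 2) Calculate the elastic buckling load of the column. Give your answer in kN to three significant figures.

d_o = 97.4 mm, d_i = 85.3 mm
I = π(d_o⁴ − d_i⁴)/64 = π(97.4⁴ − 85.30⁴)/64 = 1.819×10^6 mm⁴
I = 1.819×10^6 mm⁴ = 1.819×10^-6 m⁴
Effective length L_e = K·L = 2 × 3.17 = 6.340 m
P_cr = π²EI / L_e² = π² × 72.7×10⁹ × 1.819×10^-6 / 6.340² = 3.247×10^4 N

P_cr ≈ 32.5 kN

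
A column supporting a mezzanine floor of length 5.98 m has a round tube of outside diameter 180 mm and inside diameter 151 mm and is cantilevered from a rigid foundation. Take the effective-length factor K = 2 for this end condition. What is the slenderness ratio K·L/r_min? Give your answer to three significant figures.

λ ≈ 204

d_o = 180 mm, d_i = 151 mm
I = π(d_o⁴ − d_i⁴)/64 = π(180⁴ − 151.0⁴)/64 = 2.601×10^7 mm⁴
A = 7.539×10^3 mm²;  r_min = √(I/A) = √(2.601×10^7/7.539×10^3) = 58.74 mm
L_e = K·L = 2 × 5.98 m = 11.96 m = 11960 mm
λ = L_e / r_min = 11960 / 58.74 = 204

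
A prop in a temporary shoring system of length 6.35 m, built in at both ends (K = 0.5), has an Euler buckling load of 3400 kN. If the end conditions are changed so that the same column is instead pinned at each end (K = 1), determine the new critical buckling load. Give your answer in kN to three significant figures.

P_cr ≈ 850 kN

P_cr ∝ 1/K², so P_cr,new = P_cr,old × (K_old/K_new)² = 3400 × (0.5/1)²
= 3400 × 0.2500 = 850 kN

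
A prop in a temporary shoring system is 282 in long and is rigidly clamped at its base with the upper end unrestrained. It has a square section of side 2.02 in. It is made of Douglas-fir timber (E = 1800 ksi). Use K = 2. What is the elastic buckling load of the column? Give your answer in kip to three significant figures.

I = a⁴/12 = 2.02⁴/12 = 1.387 in⁴
Effective length L_e = K·L = 2 × 282 = 564.0 in
P_cr = π²EI / L_e² = π² × 1800×10³ × 1.387 / 564.0² = 77.49 lb

P_cr ≈ 0.0775 kip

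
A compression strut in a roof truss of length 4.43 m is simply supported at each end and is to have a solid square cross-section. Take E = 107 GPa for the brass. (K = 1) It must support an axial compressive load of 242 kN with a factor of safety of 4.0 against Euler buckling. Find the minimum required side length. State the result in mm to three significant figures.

a ≈ 121 mm

Required P_cr = n·P = 4.0 × 242 = 968.0 kN
L_e = K·L = 1 × 4.43 = 4.430 m
Required I = P_cr·L_e²/(π²E) = 9.680×10^5 × 4.430² / (π² × 1.07×10^11) = 1.799×10^-5 m⁴
I_req = 1.799×10^7 mm⁴
Solid square: I = a⁴/12  ⇒  a = (12I)^(1/4) = (12×1.799×10^7)^(1/4) = 121 mm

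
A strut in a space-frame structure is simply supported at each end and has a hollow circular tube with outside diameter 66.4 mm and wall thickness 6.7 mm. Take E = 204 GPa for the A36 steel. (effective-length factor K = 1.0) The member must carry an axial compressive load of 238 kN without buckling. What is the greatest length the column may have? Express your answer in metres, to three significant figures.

Inner diameter d_i = 66.4 − 2×6.7 = 53.00 mm
I = π(d_o⁴ − d_i⁴)/64 = π(66.4⁴ − 53.00⁴)/64 = 5.669×10^5 mm⁴
I = 5.669×10^-7 m⁴
At the buckling limit P_cr = P = 2.380×10^5 N
From P_cr = π²EI/(K·L)²:  L = (1/K)·√(π²EI/P_cr) = (1/1)·√(π²×2.04×10^11×5.669×10^-7/2.380×10^5)
L = 2.19 m

L_max ≈ 2.19 m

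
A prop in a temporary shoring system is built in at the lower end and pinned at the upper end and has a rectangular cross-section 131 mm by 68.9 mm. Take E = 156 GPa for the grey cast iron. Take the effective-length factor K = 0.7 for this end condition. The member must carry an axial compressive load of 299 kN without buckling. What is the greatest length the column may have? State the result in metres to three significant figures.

L_max ≈ 6.13 m

Buckling occurs about the weak axis: I_min = h·b³/12 with b = 68.9 mm (the shorter side).
I_min = 131×68.9³/12 = 3.571×10^6 mm⁴
I = 3.571×10^-6 m⁴
At the buckling limit P_cr = P = 2.990×10^5 N
From P_cr = π²EI/(K·L)²:  L = (1/K)·√(π²EI/P_cr) = (1/0.7)·√(π²×1.56×10^11×3.571×10^-6/2.990×10^5)
L = 6.13 m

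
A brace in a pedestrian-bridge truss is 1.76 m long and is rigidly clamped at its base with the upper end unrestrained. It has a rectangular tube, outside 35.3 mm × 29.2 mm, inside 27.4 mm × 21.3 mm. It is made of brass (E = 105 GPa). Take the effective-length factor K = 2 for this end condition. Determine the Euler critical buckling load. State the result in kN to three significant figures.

P_cr ≈ 4.28 kN

Weak-axis I_min = (h_o·b_o³ − h_i·b_i³)/12 with b_o = 29.2, b_i = 21.30 mm (shorter outer/inner sides).
I_min = (35.3×29.2³ − 27.40×21.30³)/12 = 5.117×10^4 mm⁴
I = 5.117×10^4 mm⁴ = 5.117×10^-8 m⁴
Effective length L_e = K·L = 2 × 1.76 = 3.520 m
P_cr = π²EI / L_e² = π² × 105×10⁹ × 5.117×10^-8 / 3.520² = 4.280×10^3 N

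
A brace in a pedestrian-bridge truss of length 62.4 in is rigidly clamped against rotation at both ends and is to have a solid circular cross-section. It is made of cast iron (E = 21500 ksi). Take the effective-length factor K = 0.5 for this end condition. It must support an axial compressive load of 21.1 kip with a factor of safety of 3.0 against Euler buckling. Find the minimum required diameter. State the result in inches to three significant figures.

Required P_cr = n·P = 3.0 × 21.1 = 63.30 kip
L_e = K·L = 0.5 × 62.4 = 31.20 in
Required I = P_cr·L_e²/(π²E) = 6.330×10^4 × 31.20² / (π² × 2.15×10^7) = 0.2904 in⁴
Solid circle: I = πd⁴/64  ⇒  d = (64I/π)^(1/4) = (64×0.2904/π)^(1/4) = 1.56 in

d ≈ 1.56 in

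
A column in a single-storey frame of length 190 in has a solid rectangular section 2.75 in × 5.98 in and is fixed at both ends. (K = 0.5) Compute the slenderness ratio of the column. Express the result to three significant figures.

λ ≈ 120

Buckling occurs about the weak axis: I_min = h·b³/12 with b = 2.75 in (the shorter side).
I_min = 5.98×2.75³/12 = 10.36 in⁴
A = 16.44 in²;  r_min = √(I/A) = √(10.36/16.44) = 0.7939 in
L_e = K·L = 0.5 × 190 = 95.00 in
λ = L_e / r_min = 95.000 / 0.7939 = 120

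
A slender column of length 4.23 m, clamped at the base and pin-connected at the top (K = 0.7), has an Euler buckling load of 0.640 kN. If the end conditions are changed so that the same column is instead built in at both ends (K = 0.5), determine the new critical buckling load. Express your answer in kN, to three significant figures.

P_cr ≈ 1.25 kN

P_cr ∝ 1/K², so P_cr,new = P_cr,old × (K_old/K_new)² = 0.640 × (0.7/0.5)²
= 0.640 × 1.960 = 1.25 kN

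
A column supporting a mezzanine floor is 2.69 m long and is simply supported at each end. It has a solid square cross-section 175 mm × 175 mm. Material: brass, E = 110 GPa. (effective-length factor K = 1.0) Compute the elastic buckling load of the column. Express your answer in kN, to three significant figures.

I = a⁴/12 = 175⁴/12 = 7.816×10^7 mm⁴
I = 7.816×10^7 mm⁴ = 7.816×10^-5 m⁴
Effective length L_e = K·L = 1 × 2.69 = 2.690 m
P_cr = π²EI / L_e² = π² × 110×10⁹ × 7.816×10^-5 / 2.690² = 1.173×10^7 N

P_cr ≈ 11700 kN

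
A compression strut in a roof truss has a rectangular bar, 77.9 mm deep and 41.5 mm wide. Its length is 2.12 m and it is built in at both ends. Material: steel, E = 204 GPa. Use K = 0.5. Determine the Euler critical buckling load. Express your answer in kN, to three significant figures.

Buckling occurs about the weak axis: I_min = h·b³/12 with b = 41.5 mm (the shorter side).
I_min = 77.9×41.5³/12 = 4.640×10^5 mm⁴
I = 4.640×10^5 mm⁴ = 4.640×10^-7 m⁴
Effective length L_e = K·L = 0.5 × 2.12 = 1.060 m
P_cr = π²EI / L_e² = π² × 204×10⁹ × 4.640×10^-7 / 1.060² = 8.314×10^5 N

P_cr ≈ 831 kN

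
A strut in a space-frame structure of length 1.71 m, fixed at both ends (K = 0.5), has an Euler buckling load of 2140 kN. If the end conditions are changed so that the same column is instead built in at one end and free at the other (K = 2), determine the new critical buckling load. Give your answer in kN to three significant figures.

P_cr ∝ 1/K², so P_cr,new = P_cr,old × (K_old/K_new)² = 2140 × (0.5/2)²
= 2140 × 0.06250 = 134 kN

P_cr ≈ 134 kN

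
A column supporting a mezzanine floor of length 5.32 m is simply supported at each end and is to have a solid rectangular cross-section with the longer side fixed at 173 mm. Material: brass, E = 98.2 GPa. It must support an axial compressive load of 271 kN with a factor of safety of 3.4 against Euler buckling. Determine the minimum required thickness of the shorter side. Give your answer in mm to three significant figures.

b ≈ 123 mm

Required P_cr = n·P = 3.4 × 271 = 921.4 kN
L_e = K·L = 1 × 5.32 = 5.320 m
Required I = P_cr·L_e²/(π²E) = 9.214×10^5 × 5.320² / (π² × 9.82×10^10) = 2.691×10^-5 m⁴
I_req = 2.691×10^7 mm⁴
Rectangle, weak axis: I_min = h·b³/12 with h = 173 mm fixed  ⇒  b = (12I/h)^(1/3) = 123 mm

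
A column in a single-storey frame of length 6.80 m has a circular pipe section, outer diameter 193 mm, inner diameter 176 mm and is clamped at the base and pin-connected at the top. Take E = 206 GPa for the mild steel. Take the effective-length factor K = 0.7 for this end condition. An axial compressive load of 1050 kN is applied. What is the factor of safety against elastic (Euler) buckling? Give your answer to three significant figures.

n ≈ 1.80

d_o = 193 mm, d_i = 176 mm
I = π(d_o⁴ − d_i⁴)/64 = π(193⁴ − 176.0⁴)/64 = 2.101×10^7 mm⁴
I = 2.101×10^7 mm⁴ = 2.101×10^-5 m⁴
Effective length L_e = K·L = 0.7 × 6.80 = 4.760 m
P_cr = π²EI / L_e² = π² × 206×10⁹ × 2.101×10^-5 / 4.760² = 1.885×10^6 N
Factor of safety n = P_cr / P = 1885.1 / 1050 = 1.80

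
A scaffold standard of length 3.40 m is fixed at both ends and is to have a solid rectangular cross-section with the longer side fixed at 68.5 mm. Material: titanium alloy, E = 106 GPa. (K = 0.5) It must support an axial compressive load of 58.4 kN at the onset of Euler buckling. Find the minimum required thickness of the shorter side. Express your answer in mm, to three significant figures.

L_e = K·L = 0.5 × 3.40 = 1.700 m
Required I = P_cr·L_e²/(π²E) = 5.840×10^4 × 1.700² / (π² × 1.06×10^11) = 1.613×10^-7 m⁴
I_req = 1.613×10^5 mm⁴
Rectangle, weak axis: I_min = h·b³/12 with h = 68.5 mm fixed  ⇒  b = (12I/h)^(1/3) = 30.5 mm

b ≈ 30.5 mm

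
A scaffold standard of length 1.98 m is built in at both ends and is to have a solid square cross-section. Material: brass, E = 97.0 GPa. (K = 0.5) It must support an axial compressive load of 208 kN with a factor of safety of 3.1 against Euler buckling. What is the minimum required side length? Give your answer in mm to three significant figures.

Required P_cr = n·P = 3.1 × 208 = 644.8 kN
L_e = K·L = 0.5 × 1.98 = 0.9900 m
Required I = P_cr·L_e²/(π²E) = 6.448×10^5 × 0.9900² / (π² × 9.70×10^10) = 6.601×10^-7 m⁴
I_req = 6.601×10^5 mm⁴
Solid square: I = a⁴/12  ⇒  a = (12I)^(1/4) = (12×6.601×10^5)^(1/4) = 53.1 mm

a ≈ 53.1 mm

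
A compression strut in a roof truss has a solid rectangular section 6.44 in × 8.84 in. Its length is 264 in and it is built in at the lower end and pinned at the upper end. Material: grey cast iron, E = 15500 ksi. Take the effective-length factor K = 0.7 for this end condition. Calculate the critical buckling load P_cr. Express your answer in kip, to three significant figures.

P_cr ≈ 881 kip

Buckling occurs about the weak axis: I_min = h·b³/12 with b = 6.44 in (the shorter side).
I_min = 8.84×6.44³/12 = 196.8 in⁴
Effective length L_e = K·L = 0.7 × 264 = 184.8 in
P_cr = π²EI / L_e² = π² × 15500×10³ × 196.8 / 184.8² = 8.814×10^5 lb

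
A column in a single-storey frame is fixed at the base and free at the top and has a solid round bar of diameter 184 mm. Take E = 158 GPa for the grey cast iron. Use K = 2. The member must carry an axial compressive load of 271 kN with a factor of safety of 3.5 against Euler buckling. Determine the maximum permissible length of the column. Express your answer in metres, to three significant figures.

I = πd⁴/64 = π×184⁴/64 = 5.627×10^7 mm⁴
I = 5.627×10^-5 m⁴
Required critical load P_cr = n·P = 3.5 × 271 = 948.5 kN = 9.485×10^5 N
From P_cr = π²EI/(K·L)²:  L = (1/K)·√(π²EI/P_cr) = (1/2)·√(π²×1.58×10^11×5.627×10^-5/9.485×10^5)
L = 4.81 m

L_max ≈ 4.81 m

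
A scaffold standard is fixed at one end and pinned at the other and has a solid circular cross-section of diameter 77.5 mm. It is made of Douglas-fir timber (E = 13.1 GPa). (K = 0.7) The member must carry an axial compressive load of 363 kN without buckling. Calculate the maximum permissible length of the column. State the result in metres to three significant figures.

I = πd⁴/64 = π×77.5⁴/64 = 1.771×10^6 mm⁴
I = 1.771×10^-6 m⁴
At the buckling limit P_cr = P = 3.630×10^5 N
From P_cr = π²EI/(K·L)²:  L = (1/K)·√(π²EI/P_cr) = (1/0.7)·√(π²×1.31×10^10×1.771×10^-6/3.630×10^5)
L = 1.13 m

L_max ≈ 1.13 m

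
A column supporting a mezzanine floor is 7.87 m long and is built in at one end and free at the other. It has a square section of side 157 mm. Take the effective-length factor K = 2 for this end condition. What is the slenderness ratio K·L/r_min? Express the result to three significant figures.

For a square r = a/√12 = 157/√12 = 45.32 mm
L_e = K·L = 2 × 7.87 m = 15.74 m = 15740 mm
λ = L_e / r_min = 15740 / 45.32 = 347

λ ≈ 347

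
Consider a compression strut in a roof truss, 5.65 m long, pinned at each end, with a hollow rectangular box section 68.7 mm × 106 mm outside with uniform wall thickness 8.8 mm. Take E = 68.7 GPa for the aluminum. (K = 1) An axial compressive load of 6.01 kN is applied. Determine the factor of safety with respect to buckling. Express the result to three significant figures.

Inner dimensions: h_i = 106 − 2×8.8 = 88.40 mm, b_i = 68.7 − 2×8.8 = 51.10 mm
Weak-axis I_min = (h_o·b_o³ − h_i·b_i³)/12 with b_o = 68.7, b_i = 51.10 mm (shorter outer/inner sides).
I_min = (106×68.7³ − 88.40×51.10³)/12 = 1.881×10^6 mm⁴
I = 1.881×10^6 mm⁴ = 1.881×10^-6 m⁴
Effective length L_e = K·L = 1 × 5.65 = 5.650 m
P_cr = π²EI / L_e² = π² × 68.7×10⁹ × 1.881×10^-6 / 5.650² = 3.996×10^4 N
Factor of safety n = P_cr / P = 39.957 / 6.01 = 6.65

n ≈ 6.65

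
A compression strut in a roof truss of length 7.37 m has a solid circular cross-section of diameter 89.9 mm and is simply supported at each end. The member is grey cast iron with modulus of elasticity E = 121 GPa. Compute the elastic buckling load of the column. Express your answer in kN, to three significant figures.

I = πd⁴/64 = π×89.9⁴/64 = 3.206×10^6 mm⁴
I = 3.206×10^6 mm⁴ = 3.206×10^-6 m⁴
Effective length L_e = K·L = 1 × 7.37 = 7.370 m
P_cr = π²EI / L_e² = π² × 121×10⁹ × 3.206×10^-6 / 7.370² = 7.050×10^4 N

P_cr ≈ 70.5 kN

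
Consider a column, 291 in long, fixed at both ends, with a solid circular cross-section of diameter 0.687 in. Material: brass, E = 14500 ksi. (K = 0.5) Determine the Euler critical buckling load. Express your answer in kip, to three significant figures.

I = πd⁴/64 = π×0.687⁴/64 = 1.093×10^-2 in⁴
Effective length L_e = K·L = 0.5 × 291 = 145.5 in
P_cr = π²EI / L_e² = π² × 14500×10³ × 1.093×10^-2 / 145.5² = 73.92 lb

P_cr ≈ 0.0739 kip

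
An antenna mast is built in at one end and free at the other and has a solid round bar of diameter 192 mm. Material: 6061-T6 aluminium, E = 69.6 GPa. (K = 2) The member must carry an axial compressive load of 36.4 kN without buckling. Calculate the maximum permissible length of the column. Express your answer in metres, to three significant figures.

L_max ≈ 17.7 m

I = πd⁴/64 = π×192⁴/64 = 6.671×10^7 mm⁴
I = 6.671×10^-5 m⁴
At the buckling limit P_cr = P = 3.640×10^4 N
From P_cr = π²EI/(K·L)²:  L = (1/K)·√(π²EI/P_cr) = (1/2)·√(π²×6.96×10^10×6.671×10^-5/3.640×10^4)
L = 17.7 m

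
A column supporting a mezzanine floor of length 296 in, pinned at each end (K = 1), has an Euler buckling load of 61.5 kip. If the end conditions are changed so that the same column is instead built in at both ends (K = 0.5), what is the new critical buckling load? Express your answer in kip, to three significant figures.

P_cr ≈ 246 kip

P_cr ∝ 1/K², so P_cr,new = P_cr,old × (K_old/K_new)² = 61.5 × (1/0.5)²
= 61.5 × 4.000 = 246 kip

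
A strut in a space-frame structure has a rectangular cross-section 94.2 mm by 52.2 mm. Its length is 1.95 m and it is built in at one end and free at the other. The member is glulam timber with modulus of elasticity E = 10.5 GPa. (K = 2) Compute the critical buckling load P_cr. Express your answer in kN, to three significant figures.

Buckling occurs about the weak axis: I_min = h·b³/12 with b = 52.2 mm (the shorter side).
I_min = 94.2×52.2³/12 = 1.117×10^6 mm⁴
I = 1.117×10^6 mm⁴ = 1.117×10^-6 m⁴
Effective length L_e = K·L = 2 × 1.95 = 3.900 m
P_cr = π²EI / L_e² = π² × 10.5×10⁹ × 1.117×10^-6 / 3.900² = 7.607×10^3 N

P_cr ≈ 7.61 kN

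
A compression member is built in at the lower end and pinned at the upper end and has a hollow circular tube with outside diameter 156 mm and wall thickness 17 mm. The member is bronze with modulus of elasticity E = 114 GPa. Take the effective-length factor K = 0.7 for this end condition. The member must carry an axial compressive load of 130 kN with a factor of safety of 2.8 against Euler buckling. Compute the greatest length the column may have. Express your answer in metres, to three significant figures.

Inner diameter d_i = 156 − 2×17 = 122.0 mm
I = π(d_o⁴ − d_i⁴)/64 = π(156⁴ − 122.0⁴)/64 = 1.820×10^7 mm⁴
I = 1.820×10^-5 m⁴
Required critical load P_cr = n·P = 2.8 × 130 = 364.0 kN = 3.640×10^5 N
From P_cr = π²EI/(K·L)²:  L = (1/K)·√(π²EI/P_cr) = (1/0.7)·√(π²×1.14×10^11×1.820×10^-5/3.640×10^5)
L = 10.7 m

L_max ≈ 10.7 m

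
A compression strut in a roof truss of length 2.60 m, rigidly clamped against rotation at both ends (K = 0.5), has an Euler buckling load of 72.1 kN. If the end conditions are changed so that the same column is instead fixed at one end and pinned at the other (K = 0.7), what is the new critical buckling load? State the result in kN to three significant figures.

P_cr ≈ 36.8 kN

P_cr ∝ 1/K², so P_cr,new = P_cr,old × (K_old/K_new)² = 72.1 × (0.5/0.7)²
= 72.1 × 0.5102 = 36.8 kN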